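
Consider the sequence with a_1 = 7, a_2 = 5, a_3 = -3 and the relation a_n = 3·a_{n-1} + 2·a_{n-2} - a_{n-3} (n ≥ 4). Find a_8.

Compute successive terms:
a_4 = -6;  a_5 = -29;  a_6 = -96;  a_7 = -340;  a_8 = -1183.

-1183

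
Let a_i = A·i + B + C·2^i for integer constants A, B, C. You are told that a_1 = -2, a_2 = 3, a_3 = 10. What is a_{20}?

At i = 1, 2, 3: A + B + 2C = -2; 2A + B + 4C = 3; 3A + B + 8C = 10.
Subtracting the first from the second: A + 2C = 5.
Subtracting the second from the third: A + 4C = 7.
Solving: C = 1, A = 3, then B = -7.
Hence a_{20} = 3·20 + (-7) + 1·1048576 = 1048629.

1048629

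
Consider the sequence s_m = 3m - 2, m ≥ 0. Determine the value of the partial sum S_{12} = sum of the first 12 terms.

Over m = 0..11: Σm = 66.
Total = (3)·66 + (-2)·12 = 174.

174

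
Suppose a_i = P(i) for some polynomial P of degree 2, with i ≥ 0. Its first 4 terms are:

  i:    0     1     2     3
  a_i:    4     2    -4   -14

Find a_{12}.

-284

1st diffs: -2, -6, -10.
2nd diffs: -4, -4 (constant).
Newton forward-difference form: a_i = 4 + (-2)·C(i,1) + (-4)·C(i,2).
At i = 12: i = 12, so a_{12} = 4 - 24 - 264 = -284.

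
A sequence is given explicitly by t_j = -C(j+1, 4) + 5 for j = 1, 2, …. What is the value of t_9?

C(10, 4) = 210, so t_9 = -205.

-205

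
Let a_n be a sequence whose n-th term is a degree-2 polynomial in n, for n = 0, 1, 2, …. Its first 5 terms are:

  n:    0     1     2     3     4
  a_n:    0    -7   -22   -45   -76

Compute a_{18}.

-1350

1st diffs: -7, -15, -23, -31.
2nd diffs: -8, -8, -8 (constant).
Newton forward-difference form: a_n = (-7)·C(n,1) + (-8)·C(n,2).
At n = 18: n = 18, so a_{18} = -126 - 1224 = -1350.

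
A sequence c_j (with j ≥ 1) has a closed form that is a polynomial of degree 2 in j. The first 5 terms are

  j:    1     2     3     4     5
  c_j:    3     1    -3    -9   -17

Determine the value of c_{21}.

-417

1st diffs: -2, -4, -6, -8.
2nd diffs: -2, -2, -2 (constant).
Newton forward-difference form: c_j = 3 + (-2)·C(j-1,1) + (-2)·C(j-1,2).
At j = 21: j-1 = 20, so c_{21} = 3 - 40 - 380 = -417.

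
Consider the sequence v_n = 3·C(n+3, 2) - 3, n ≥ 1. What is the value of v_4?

C(7, 2) = 21, so v_4 = 60.

60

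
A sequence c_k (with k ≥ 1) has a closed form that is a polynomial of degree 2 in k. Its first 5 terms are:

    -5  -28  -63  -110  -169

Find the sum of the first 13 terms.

1st diffs: -23, -35, -47, -59.
2nd diffs: -12, -12, -12 (constant).
Newton forward-difference form: c_k = -5 + (-23)·C(k-1,1) + (-12)·C(k-1,2).
Continuing: …, -240, -323, -418, -525, …, c_{13} = -1073.
Summing k = 1..13 (13 terms) gives -5291.

-5291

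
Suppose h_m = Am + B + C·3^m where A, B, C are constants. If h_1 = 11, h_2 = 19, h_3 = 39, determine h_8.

6583

Plug in m = 1, 2, 3: A + B + 3C = 11; 2A + B + 9C = 19; 3A + B + 27C = 39.
Subtracting the first from the second: A + 6C = 8.
Subtracting the second from the third: A + 18C = 20.
Solving: C = 1, A = 2, then B = 6.
Therefore h_8 = 16 + 6 + 1·6561 = 6583.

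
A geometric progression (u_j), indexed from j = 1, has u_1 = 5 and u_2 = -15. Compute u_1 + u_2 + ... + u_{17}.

Common ratio r = -3.
u_j = 5·(-3)^(j-1).
S = 5·((-3)^17 - 1)/(-3 - 1) = 5·(-129140163 - 1)/(-4) = 161425205.

161425205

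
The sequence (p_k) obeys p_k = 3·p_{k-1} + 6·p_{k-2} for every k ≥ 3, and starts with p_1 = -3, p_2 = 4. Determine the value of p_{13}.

Step forward from the initial values:
p_3 = -6;  p_4 = 6;  p_5 = -18;  …;  p_{10} = -11826;  p_{11} = -52002;  p_{12} = -226962;  p_{13} = -992898.

-992898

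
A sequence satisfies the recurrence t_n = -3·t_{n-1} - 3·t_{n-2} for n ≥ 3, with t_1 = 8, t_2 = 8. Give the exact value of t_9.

1296

Compute successive terms:
t_3 = -48, t_4 = 120, t_5 = -216, t_6 = 288, t_7 = -216, t_8 = -216, t_9 = 1296.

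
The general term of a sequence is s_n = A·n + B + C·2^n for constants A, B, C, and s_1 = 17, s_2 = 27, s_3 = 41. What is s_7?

305

Plug in n = 1, 2, 3: A + B + 2C = 17; 2A + B + 4C = 27; 3A + B + 8C = 41.
Subtracting the first from the second: A + 2C = 10.
Subtracting the second from the third: A + 4C = 14.
Solving: C = 2, A = 6, then B = 7.
Therefore s_7 = 42 + 7 + 2·128 = 305.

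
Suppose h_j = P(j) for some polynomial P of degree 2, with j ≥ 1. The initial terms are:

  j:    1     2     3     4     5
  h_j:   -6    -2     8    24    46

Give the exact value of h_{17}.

778

1st diffs: 4, 10, 16, 22.
2nd diffs: 6, 6, 6 (constant).
So h_j = 3j^2 - 5j - 4.
Evaluating at j = 17 gives h_{17} = 778.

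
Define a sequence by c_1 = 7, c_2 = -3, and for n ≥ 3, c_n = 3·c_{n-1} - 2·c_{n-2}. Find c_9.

Step forward from the initial values:
c_3 = -23  c_4 = -63  c_5 = -143  c_6 = -303  c_7 = -623  c_8 = -1263  c_9 = -2543.
(Characteristic roots are 2 and 1.)

-2543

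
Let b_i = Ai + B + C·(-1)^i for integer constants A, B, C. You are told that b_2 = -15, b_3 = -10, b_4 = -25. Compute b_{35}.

-170

Plug in i = 2, 3, 4: 2A + B + C = -15; 3A + B - C = -10; 4A + B + C = -25.
Subtracting the first from the second: A - 2C = 5.
Subtracting the second from the third: A + 2C = -15.
Solving: C = -5, A = -5, then B = 0.
So b_i = -5·i + 0 + (-5)·(-1)^i; at i=35 this is -170.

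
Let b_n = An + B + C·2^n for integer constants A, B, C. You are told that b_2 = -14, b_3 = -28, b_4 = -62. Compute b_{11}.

-10180

Plug in n = 2, 3, 4: 2A + B + 4C = -14; 3A + B + 8C = -28; 4A + B + 16C = -62.
Subtracting the first from the second: A + 4C = -14.
Subtracting the second from the third: A + 8C = -34.
Solving: C = -5, A = 6, then B = -6.
Therefore b_{11} = 66 + (-6) + (-5)·2048 = -10180.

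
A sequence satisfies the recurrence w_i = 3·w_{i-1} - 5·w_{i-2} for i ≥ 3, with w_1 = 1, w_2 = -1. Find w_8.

Compute successive terms:
w_3 = -8; w_4 = -19; w_5 = -17; w_6 = 44; w_7 = 217; w_8 = 431.

431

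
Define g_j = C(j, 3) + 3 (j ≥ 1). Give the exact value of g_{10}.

C(10, 3) = 120, so g_{10} = 123.

123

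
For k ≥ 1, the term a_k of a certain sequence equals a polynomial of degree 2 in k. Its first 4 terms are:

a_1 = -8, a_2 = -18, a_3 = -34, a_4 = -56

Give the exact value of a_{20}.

-1224

1st diffs: -10, -16, -22.
2nd diffs: -6, -6 (constant).
Newton forward-difference form: a_k = -8 + (-10)·C(k-1,1) + (-6)·C(k-1,2).
At k = 20: k-1 = 19, so a_{20} = -8 - 190 - 1026 = -1224.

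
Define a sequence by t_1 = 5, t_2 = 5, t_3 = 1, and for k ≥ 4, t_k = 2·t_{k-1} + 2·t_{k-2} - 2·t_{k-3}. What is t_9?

-140

Step forward from the initial values:
t_4 = 2; t_5 = -4; t_6 = -6; t_7 = -24; t_8 = -52; t_9 = -140.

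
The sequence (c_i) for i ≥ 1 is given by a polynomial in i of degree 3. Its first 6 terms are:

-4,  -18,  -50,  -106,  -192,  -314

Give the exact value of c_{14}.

-3306

1st diffs: -14, -32, -56, -86, -122.
2nd diffs: -18, -24, -30, -36.
3rd diffs: -6, -6, -6 (constant).
So c_i = -i^3 - 3i^2 + 2i - 2.
Evaluating at i = 14 gives c_{14} = -3306.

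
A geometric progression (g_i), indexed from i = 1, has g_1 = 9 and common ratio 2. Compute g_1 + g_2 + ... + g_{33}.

g_i = 9·2^(i-1).
S = 9·(2^33 - 1)/(2 - 1) = 9·(8589934592 - 1)/(1) = 77309411319.

77309411319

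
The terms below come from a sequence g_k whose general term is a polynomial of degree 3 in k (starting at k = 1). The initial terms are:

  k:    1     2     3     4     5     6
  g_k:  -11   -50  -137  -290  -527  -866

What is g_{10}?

1st diffs: -39, -87, -153, -237, -339.
2nd diffs: -48, -66, -84, -102.
3rd diffs: -18, -18, -18 (constant).
Newton forward-difference form: g_k = -11 + (-39)·C(k-1,1) + (-48)·C(k-1,2) + (-18)·C(k-1,3).
At k = 10: k-1 = 9, so g_{10} = -11 - 351 - 1728 - 1512 = -3602.

-3602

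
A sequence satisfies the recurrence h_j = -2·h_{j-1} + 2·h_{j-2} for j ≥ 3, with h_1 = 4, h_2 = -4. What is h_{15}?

Applying the relation repeatedly:
h_3 = 16  h_4 = -40  h_5 = 112  …  h_{12} = -126592  h_{13} = 345856  h_{14} = -944896  h_{15} = 2581504.

2581504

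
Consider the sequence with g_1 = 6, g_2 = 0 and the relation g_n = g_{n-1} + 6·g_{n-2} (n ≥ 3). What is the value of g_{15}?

g_3 = 36  g_4 = 36  g_5 = 252  …  g_{12} = 417780  g_{13} = 1290204  g_{14} = 3796884  g_{15} = 11538108.
(Characteristic roots are 3 and -2.)

11538108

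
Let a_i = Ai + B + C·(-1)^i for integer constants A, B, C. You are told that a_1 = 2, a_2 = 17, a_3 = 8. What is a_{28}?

Write the equations: A + B - C = 2; 2A + B + C = 17; 3A + B - C = 8.
Subtracting the first from the second: A + 2C = 15.
Subtracting the second from the third: A - 2C = -9.
Solving: C = 6, A = 3, then B = 5.
Therefore a_{28} = 84 + 5 + 6·1 = 95.

95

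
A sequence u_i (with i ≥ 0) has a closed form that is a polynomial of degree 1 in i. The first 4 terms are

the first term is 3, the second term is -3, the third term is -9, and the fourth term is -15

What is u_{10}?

1st diffs: -6, -6, -6 (constant).
So u_i = -6i + 3.
Evaluating at i = 10 gives u_{10} = -57.

-57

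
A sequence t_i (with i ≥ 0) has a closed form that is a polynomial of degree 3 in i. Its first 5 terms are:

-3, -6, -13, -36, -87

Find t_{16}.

1st diffs: -3, -7, -23, -51.
2nd diffs: -4, -16, -28.
3rd diffs: -12, -12 (constant).
Newton forward-difference form: t_i = -3 + (-3)·C(i,1) + (-4)·C(i,2) + (-12)·C(i,3).
At i = 16: i = 16, so t_{16} = -3 - 48 - 480 - 6720 = -7251.

-7251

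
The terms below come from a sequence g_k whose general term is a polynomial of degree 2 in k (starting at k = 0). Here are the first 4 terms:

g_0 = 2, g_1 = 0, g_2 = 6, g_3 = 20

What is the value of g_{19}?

1st diffs: -2, 6, 14.
2nd diffs: 8, 8 (constant).
Newton forward-difference form: g_k = 2 + (-2)·C(k,1) + 8·C(k,2).
At k = 19: k = 19, so g_{19} = 2 - 38 + 1368 = 1332.

1332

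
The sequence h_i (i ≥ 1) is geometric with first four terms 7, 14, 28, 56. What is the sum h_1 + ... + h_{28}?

1879048185

Common ratio r = 2.
h_i = 7·2^(i-1).
S = 7·(2^28 - 1)/(2 - 1) = 7·(268435456 - 1)/(1) = 1879048185.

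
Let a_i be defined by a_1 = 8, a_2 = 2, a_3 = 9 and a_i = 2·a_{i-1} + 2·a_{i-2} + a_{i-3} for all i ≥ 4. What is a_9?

a_4 = 30; a_5 = 80; a_6 = 229; a_7 = 648; a_8 = 1834; a_9 = 5193.

5193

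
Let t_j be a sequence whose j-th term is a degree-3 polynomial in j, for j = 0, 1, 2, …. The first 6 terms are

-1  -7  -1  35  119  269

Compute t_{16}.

1st diffs: -6, 6, 36, 84, 150.
2nd diffs: 12, 30, 48, 66.
3rd diffs: 18, 18, 18 (constant).
So t_j = 3j^3 - 3j^2 - 6j - 1.
Evaluating at j = 16 gives t_{16} = 11423.

11423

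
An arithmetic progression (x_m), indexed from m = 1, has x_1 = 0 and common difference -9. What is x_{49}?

x_m = 0 + (m - 1)·(-9).
x_{49} = 0 + 48·(-9) = -432.

-432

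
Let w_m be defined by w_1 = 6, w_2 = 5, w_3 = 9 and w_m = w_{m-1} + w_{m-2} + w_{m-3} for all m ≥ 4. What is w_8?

Compute successive terms:
w_4 = 20  w_5 = 34  w_6 = 63  w_7 = 117  w_8 = 214.

214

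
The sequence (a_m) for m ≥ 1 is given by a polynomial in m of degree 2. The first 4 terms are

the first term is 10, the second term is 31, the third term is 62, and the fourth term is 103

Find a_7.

1st diffs: 21, 31, 41.
2nd diffs: 10, 10 (constant).
Newton forward-difference form: a_m = 10 + 21·C(m-1,1) + 10·C(m-1,2).
At m = 7: m-1 = 6, so a_7 = 10 + 126 + 150 = 286.

286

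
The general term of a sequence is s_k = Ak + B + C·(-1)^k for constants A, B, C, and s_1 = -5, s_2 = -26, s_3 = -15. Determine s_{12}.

-76

At k = 1, 2, 3: A + B - C = -5; 2A + B + C = -26; 3A + B - C = -15.
Subtracting the first from the second: A + 2C = -21.
Subtracting the second from the third: A - 2C = 11.
Solving: C = -8, A = -5, then B = -8.
Therefore s_{12} = -60 + (-8) + (-8)·1 = -76.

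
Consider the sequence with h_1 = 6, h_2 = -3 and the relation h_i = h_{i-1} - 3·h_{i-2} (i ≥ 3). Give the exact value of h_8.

-327

Iterate the recurrence:
h_3 = -21, h_4 = -12, h_5 = 51, h_6 = 87, h_7 = -66, h_8 = -327.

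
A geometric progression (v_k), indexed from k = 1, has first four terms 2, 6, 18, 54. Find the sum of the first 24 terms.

Common ratio r = 3.
v_k = 2·3^(k-1).
S = 2·(3^24 - 1)/(3 - 1) = 2·(282429536481 - 1)/(2) = 282429536480.

282429536480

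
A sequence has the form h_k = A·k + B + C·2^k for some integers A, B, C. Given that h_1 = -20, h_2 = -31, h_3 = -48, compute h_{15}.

Plug in k = 1, 2, 3: A + B + 2C = -20; 2A + B + 4C = -31; 3A + B + 8C = -48.
Subtracting the first from the second: A + 2C = -11.
Subtracting the second from the third: A + 4C = -17.
Solving: C = -3, A = -5, then B = -9.
Hence h_{15} = -5·15 + (-9) + (-3)·32768 = -98388.

-98388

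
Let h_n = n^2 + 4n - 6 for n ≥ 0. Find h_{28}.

h_{28} = 1·28^2 + 4·28 - 6 = 890.

890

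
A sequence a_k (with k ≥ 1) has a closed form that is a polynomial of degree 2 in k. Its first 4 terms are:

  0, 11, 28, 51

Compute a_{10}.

315

1st diffs: 11, 17, 23.
2nd diffs: 6, 6 (constant).
So a_k = 3k^2 + 2k - 5.
Evaluating at k = 10 gives a_{10} = 315.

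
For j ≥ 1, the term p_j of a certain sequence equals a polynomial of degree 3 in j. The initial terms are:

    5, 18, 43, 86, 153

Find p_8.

1st diffs: 13, 25, 43, 67.
2nd diffs: 12, 18, 24.
3rd diffs: 6, 6 (constant).
Newton forward-difference form: p_j = 5 + 13·C(j-1,1) + 12·C(j-1,2) + 6·C(j-1,3).
At j = 8: j-1 = 7, so p_8 = 5 + 91 + 252 + 210 = 558.

558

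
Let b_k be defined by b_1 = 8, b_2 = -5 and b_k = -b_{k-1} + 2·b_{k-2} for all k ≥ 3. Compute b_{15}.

71001

Applying the relation repeatedly:
b_3 = 21;  b_4 = -31;  b_5 = 73;  …;  b_{12} = -8871;  b_{13} = 17753;  b_{14} = -35495;  b_{15} = 71001.
(Characteristic roots are 1 and -2.)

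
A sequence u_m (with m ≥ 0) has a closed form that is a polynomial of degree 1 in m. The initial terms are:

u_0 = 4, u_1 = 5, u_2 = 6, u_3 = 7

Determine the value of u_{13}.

17

1st diffs: 1, 1, 1 (constant).
So u_m = m + 4.
Evaluating at m = 13 gives u_{13} = 17.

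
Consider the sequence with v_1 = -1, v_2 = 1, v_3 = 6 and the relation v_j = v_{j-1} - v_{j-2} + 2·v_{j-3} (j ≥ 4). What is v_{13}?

43

Applying the relation repeatedly:
v_4 = 3, v_5 = -1, v_6 = 8, v_7 = 15, v_8 = 5, v_9 = 6, v_{10} = 31, v_{11} = 35, v_{12} = 16, v_{13} = 43.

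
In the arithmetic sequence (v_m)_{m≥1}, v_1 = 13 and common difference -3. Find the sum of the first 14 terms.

-91

v_m = 13 + (m - 1)·(-3).
v_{14} = -26; S = 14·(13 + (-26))/2 = -91.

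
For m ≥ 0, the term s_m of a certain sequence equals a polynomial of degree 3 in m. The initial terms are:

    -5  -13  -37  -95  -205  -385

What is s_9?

1st diffs: -8, -24, -58, -110, -180.
2nd diffs: -16, -34, -52, -70.
3rd diffs: -18, -18, -18 (constant).
So s_m = -3m^3 + m^2 - 6m - 5.
Evaluating at m = 9 gives s_9 = -2165.

-2165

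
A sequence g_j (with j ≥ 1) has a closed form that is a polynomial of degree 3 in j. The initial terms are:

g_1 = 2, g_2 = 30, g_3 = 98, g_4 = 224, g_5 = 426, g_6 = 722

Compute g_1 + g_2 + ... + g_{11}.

14102

1st diffs: 28, 68, 126, 202, 296.
2nd diffs: 40, 58, 76, 94.
3rd diffs: 18, 18, 18 (constant).
Newton forward-difference form: g_j = 2 + 28·C(j-1,1) + 40·C(j-1,2) + 18·C(j-1,3).
Continuing: …, 1130, 1668, 2354, 3206, …, g_{11} = 4242.
Summing j = 1..11 (11 terms) gives 14102.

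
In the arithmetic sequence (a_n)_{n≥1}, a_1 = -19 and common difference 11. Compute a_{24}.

234

a_n = -19 + (n - 1)·11.
a_{24} = -19 + 23·11 = 234.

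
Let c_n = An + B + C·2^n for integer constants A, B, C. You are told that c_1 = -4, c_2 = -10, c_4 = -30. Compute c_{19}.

-524362

Plug in n = 1, 2, 4: A + B + 2C = -4; 2A + B + 4C = -10; 4A + B + 16C = -30.
Subtracting the first from the second: A + 2C = -6.
Subtracting the second from the third: 2A + 12C = -20.
Solving: C = -1, A = -4, then B = 2.
Therefore c_{19} = -76 + 2 + (-1)·524288 = -524362.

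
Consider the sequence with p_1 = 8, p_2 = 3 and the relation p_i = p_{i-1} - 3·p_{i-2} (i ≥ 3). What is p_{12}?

Compute successive terms:
p_3 = -21;  p_4 = -30;  p_5 = 33;  p_6 = 123;  p_7 = 24;  p_8 = -345;  p_9 = -417;  p_{10} = 618;  p_{11} = 1869;  p_{12} = 15.

15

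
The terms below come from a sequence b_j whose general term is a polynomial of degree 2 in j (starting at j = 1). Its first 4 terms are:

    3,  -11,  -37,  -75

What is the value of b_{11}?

1st diffs: -14, -26, -38.
2nd diffs: -12, -12 (constant).
Newton forward-difference form: b_j = 3 + (-14)·C(j-1,1) + (-12)·C(j-1,2).
At j = 11: j-1 = 10, so b_{11} = 3 - 140 - 540 = -677.

-677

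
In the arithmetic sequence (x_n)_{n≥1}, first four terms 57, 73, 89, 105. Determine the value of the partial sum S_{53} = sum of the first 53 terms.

Common difference d = 16.
x_n = 57 + (n - 1)·16.
x_{53} = 889; S = 53·(57 + 889)/2 = 25069.

25069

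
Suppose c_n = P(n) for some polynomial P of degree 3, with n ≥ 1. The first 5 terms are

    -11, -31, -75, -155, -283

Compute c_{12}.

-3531

1st diffs: -20, -44, -80, -128.
2nd diffs: -24, -36, -48.
3rd diffs: -12, -12 (constant).
Newton forward-difference form: c_n = -11 + (-20)·C(n-1,1) + (-24)·C(n-1,2) + (-12)·C(n-1,3).
At n = 12: n-1 = 11, so c_{12} = -11 - 220 - 1320 - 1980 = -3531.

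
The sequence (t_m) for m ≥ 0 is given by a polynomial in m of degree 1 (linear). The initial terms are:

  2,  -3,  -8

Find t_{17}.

1st diffs: -5, -5 (constant).
So t_m = -5m + 2.
Evaluating at m = 17 gives t_{17} = -83.

-83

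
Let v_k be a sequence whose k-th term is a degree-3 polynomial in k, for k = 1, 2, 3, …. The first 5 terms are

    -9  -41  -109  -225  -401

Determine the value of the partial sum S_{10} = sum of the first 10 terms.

1st diffs: -32, -68, -116, -176.
2nd diffs: -36, -48, -60.
3rd diffs: -12, -12 (constant).
Newton forward-difference form: v_k = -9 + (-32)·C(k-1,1) + (-36)·C(k-1,2) + (-12)·C(k-1,3).
Continuing: …, -649, -981, -1409, -1945, …, v_{10} = -2601.
Summing k = 1..10 (10 terms) gives -8370.

-8370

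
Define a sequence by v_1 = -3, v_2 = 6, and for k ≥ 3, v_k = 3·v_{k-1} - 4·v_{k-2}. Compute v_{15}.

-45330

Iterate the recurrence:
v_3 = 30;  v_4 = 66;  v_5 = 78;  …;  v_{12} = 16770;  v_{13} = 31182;  v_{14} = 26466;  v_{15} = -45330.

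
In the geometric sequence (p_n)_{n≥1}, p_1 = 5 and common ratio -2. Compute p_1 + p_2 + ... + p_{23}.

p_n = 5·(-2)^(n-1).
S = 5·((-2)^23 - 1)/(-2 - 1) = 5·(-8388608 - 1)/(-3) = 13981015.

13981015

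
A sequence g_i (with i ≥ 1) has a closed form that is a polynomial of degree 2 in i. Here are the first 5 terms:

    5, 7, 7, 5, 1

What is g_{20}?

-299

1st diffs: 2, 0, -2, -4.
2nd diffs: -2, -2, -2 (constant).
Newton forward-difference form: g_i = 5 + 2·C(i-1,1) + (-2)·C(i-1,2).
At i = 20: i-1 = 19, so g_{20} = 5 + 38 - 342 = -299.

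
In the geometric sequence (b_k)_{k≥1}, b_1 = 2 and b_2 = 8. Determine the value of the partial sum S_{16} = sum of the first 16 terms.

2863311530

Common ratio r = 4.
b_k = 2·4^(k-1).
S = 2·(4^16 - 1)/(4 - 1) = 2·(4294967296 - 1)/(3) = 2863311530.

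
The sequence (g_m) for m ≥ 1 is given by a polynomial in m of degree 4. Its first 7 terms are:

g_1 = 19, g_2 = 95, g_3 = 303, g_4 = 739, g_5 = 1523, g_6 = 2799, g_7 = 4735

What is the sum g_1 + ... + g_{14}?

1st diffs: 76, 208, 436, 784, 1276, 1936.
2nd diffs: 132, 228, 348, 492, 660.
3rd diffs: 96, 120, 144, 168.
4th diffs: 24, 24, 24 (constant).
Newton forward-difference form: g_m = 19 + 76·C(m-1,1) + 132·C(m-1,2) + 96·C(m-1,3) + 24·C(m-1,4).
Continuing: …, 7523, 11379, 16543, 23279, …, g_{14} = 55919.
Summing m = 1..14 (14 terms) gives 199374.

199374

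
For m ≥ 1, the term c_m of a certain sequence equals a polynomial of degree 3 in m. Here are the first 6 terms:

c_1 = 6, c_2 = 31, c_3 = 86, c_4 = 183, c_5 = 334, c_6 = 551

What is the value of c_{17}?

1st diffs: 25, 55, 97, 151, 217.
2nd diffs: 30, 42, 54, 66.
3rd diffs: 12, 12, 12 (constant).
Newton forward-difference form: c_m = 6 + 25·C(m-1,1) + 30·C(m-1,2) + 12·C(m-1,3).
At m = 17: m-1 = 16, so c_{17} = 6 + 400 + 3600 + 6720 = 10726.

10726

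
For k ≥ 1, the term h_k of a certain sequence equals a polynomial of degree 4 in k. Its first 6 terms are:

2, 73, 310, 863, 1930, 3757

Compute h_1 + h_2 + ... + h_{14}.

313159

1st diffs: 71, 237, 553, 1067, 1827.
2nd diffs: 166, 316, 514, 760.
3rd diffs: 150, 198, 246.
4th diffs: 48, 48 (constant).
Newton forward-difference form: h_k = 2 + 71·C(k-1,1) + 166·C(k-1,2) + 150·C(k-1,3) + 48·C(k-1,4).
Continuing: …, 6638, 10915, 16978, 25265, …, h_{14} = 91093.
Summing k = 1..14 (14 terms) gives 313159.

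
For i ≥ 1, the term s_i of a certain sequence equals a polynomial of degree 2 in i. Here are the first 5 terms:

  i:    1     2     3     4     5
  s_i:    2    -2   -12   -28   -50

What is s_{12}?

1st diffs: -4, -10, -16, -22.
2nd diffs: -6, -6, -6 (constant).
So s_i = -3i^2 + 5i.
Evaluating at i = 12 gives s_{12} = -372.

-372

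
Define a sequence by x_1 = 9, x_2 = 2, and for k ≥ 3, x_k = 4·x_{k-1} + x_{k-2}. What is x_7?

Iterate the recurrence:
x_3 = 17, x_4 = 70, x_5 = 297, x_6 = 1258, x_7 = 5329.

5329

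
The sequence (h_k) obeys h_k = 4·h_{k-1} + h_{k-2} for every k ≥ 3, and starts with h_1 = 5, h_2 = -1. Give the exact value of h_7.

233

Iterate the recurrence:
h_3 = 1, h_4 = 3, h_5 = 13, h_6 = 55, h_7 = 233.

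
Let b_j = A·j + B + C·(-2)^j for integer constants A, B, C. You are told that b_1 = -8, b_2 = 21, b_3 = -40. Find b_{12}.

20471

The three given values yield: A + B - 2C = -8; 2A + B + 4C = 21; 3A + B - 8C = -40.
Subtracting the first from the second: A + 6C = 29.
Subtracting the second from the third: A - 12C = -61.
Solving: C = 5, A = -1, then B = 3.
Therefore b_{12} = -12 + 3 + 5·4096 = 20471.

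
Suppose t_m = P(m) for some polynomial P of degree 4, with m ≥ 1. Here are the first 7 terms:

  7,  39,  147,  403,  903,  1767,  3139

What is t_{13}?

33127

1st diffs: 32, 108, 256, 500, 864, 1372.
2nd diffs: 76, 148, 244, 364, 508.
3rd diffs: 72, 96, 120, 144.
4th diffs: 24, 24, 24 (constant).
Newton forward-difference form: t_m = 7 + 32·C(m-1,1) + 76·C(m-1,2) + 72·C(m-1,3) + 24·C(m-1,4).
At m = 13: m-1 = 12, so t_{13} = 7 + 384 + 5016 + 15840 + 11880 = 33127.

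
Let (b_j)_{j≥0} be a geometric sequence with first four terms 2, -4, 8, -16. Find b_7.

Common ratio r = -2.
b_j = 2·(-2)^(j-0).
b_7 = 2·(-2)^7 = -256.

-256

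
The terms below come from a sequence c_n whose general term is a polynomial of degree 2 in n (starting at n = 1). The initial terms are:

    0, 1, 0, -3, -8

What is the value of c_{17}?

1st diffs: 1, -1, -3, -5.
2nd diffs: -2, -2, -2 (constant).
Newton forward-difference form: c_n = 1·C(n-1,1) + (-2)·C(n-1,2).
At n = 17: n-1 = 16, so c_{17} = 16 - 240 = -224.

-224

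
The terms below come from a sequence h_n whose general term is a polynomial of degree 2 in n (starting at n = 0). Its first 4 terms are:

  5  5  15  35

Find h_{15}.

1st diffs: 0, 10, 20.
2nd diffs: 10, 10 (constant).
Newton forward-difference form: h_n = 5 + 10·C(n,2).
At n = 15: n = 15, so h_{15} = 5 + 1050 = 1055.

1055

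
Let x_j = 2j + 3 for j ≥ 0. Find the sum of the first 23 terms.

575

Over j = 0..22: Σj = 253.
Total = (2)·253 + (3)·23 = 575.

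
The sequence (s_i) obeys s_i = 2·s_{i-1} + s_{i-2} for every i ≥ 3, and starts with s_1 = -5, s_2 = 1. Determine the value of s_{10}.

-1055

Step forward from the initial values:
s_3 = -3;  s_4 = -5;  s_5 = -13;  s_6 = -31;  s_7 = -75;  s_8 = -181;  s_9 = -437;  s_{10} = -1055.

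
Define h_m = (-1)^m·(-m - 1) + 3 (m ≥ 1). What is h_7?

(-1)^7 = -1; -m - 1 at m=7 is -8; so h_7 = 11.

11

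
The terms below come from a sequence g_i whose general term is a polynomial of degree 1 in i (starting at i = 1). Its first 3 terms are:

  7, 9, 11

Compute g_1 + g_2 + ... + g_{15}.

1st diffs: 2, 2 (constant).
So g_i = 2i + 5.
Continuing: …, 13, 15, 17, 19, …, g_{15} = 35.
Summing i = 1..15 (15 terms) gives 315.

315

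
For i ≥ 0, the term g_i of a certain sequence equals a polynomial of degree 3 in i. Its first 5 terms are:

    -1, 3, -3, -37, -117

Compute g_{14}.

-7407

1st diffs: 4, -6, -34, -80.
2nd diffs: -10, -28, -46.
3rd diffs: -18, -18 (constant).
Newton forward-difference form: g_i = -1 + 4·C(i,1) + (-10)·C(i,2) + (-18)·C(i,3).
At i = 14: i = 14, so g_{14} = -1 + 56 - 910 - 6552 = -7407.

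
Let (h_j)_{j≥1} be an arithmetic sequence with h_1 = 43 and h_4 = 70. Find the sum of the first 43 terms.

Common difference d = (70 - 43) / (4 - 1) = 9.
h_j = 43 + (j - 1)·9.
h_{43} = 421; S = 43·(43 + 421)/2 = 9976.

9976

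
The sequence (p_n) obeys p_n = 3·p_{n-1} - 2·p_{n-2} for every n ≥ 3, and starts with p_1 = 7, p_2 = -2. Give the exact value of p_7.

-560

p_3 = -20, p_4 = -56, p_5 = -128, p_6 = -272, p_7 = -560.
(Characteristic roots are 2 and 1.)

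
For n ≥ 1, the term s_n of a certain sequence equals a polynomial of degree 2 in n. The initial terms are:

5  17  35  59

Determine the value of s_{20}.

1259

1st diffs: 12, 18, 24.
2nd diffs: 6, 6 (constant).
Newton forward-difference form: s_n = 5 + 12·C(n-1,1) + 6·C(n-1,2).
At n = 20: n-1 = 19, so s_{20} = 5 + 228 + 1026 = 1259.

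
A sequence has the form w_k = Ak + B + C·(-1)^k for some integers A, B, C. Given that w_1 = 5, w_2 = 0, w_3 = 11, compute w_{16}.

42

The three given values yield: A + B - C = 5; 2A + B + C = 0; 3A + B - C = 11.
Subtracting the first from the second: A + 2C = -5.
Subtracting the second from the third: A - 2C = 11.
Solving: C = -4, A = 3, then B = -2.
Therefore w_{16} = 48 + (-2) + (-4)·1 = 42.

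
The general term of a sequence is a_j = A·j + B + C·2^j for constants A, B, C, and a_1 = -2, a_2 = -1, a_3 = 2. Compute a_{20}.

1048553

Plug in j = 1, 2, 3: A + B + 2C = -2; 2A + B + 4C = -1; 3A + B + 8C = 2.
Subtracting the first from the second: A + 2C = 1.
Subtracting the second from the third: A + 4C = 3.
Solving: C = 1, A = -1, then B = -3.
Hence a_{20} = -1·20 + (-3) + 1·1048576 = 1048553.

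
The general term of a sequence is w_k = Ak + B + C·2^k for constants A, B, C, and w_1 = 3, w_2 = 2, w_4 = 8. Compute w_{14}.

16346

The three given values yield: A + B + 2C = 3; 2A + B + 4C = 2; 4A + B + 16C = 8.
Subtracting the first from the second: A + 2C = -1.
Subtracting the second from the third: 2A + 12C = 6.
Solving: C = 1, A = -3, then B = 4.
Therefore w_{14} = -42 + 4 + 1·16384 = 16346.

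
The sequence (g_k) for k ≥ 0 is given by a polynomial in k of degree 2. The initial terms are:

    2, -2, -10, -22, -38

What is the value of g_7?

-110

1st diffs: -4, -8, -12, -16.
2nd diffs: -4, -4, -4 (constant).
So g_k = -2k^2 - 2k + 2.
Evaluating at k = 7 gives g_7 = -110.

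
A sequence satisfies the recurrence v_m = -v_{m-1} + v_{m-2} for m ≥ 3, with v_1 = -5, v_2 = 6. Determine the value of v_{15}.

-3427

Compute successive terms:
v_3 = -11; v_4 = 17; v_5 = -28; …; v_{12} = 809; v_{13} = -1309; v_{14} = 2118; v_{15} = -3427.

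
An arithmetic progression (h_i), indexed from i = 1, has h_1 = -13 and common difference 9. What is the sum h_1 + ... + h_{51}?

h_i = -13 + (i - 1)·9.
h_{51} = 437; S = 51·(-13 + 437)/2 = 10812.

10812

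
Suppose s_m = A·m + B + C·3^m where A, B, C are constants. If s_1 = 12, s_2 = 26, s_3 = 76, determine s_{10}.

177114

Plug in m = 1, 2, 3: A + B + 3C = 12; 2A + B + 9C = 26; 3A + B + 27C = 76.
Subtracting the first from the second: A + 6C = 14.
Subtracting the second from the third: A + 18C = 50.
Solving: C = 3, A = -4, then B = 7.
Therefore s_{10} = -40 + 7 + 3·59049 = 177114.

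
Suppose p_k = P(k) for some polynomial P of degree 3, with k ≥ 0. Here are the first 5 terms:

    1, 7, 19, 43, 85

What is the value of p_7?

1st diffs: 6, 12, 24, 42.
2nd diffs: 6, 12, 18.
3rd diffs: 6, 6 (constant).
Newton forward-difference form: p_k = 1 + 6·C(k,1) + 6·C(k,2) + 6·C(k,3).
At k = 7: k = 7, so p_7 = 1 + 42 + 126 + 210 = 379.

379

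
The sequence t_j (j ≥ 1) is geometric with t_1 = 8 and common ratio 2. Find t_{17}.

t_j = 8·2^(j-1).
t_{17} = 8·2^16 = 524288.

524288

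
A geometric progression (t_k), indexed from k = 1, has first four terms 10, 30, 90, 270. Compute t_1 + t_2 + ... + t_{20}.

17433922000

Common ratio r = 3.
t_k = 10·3^(k-1).
S = 10·(3^20 - 1)/(3 - 1) = 10·(3486784401 - 1)/(2) = 17433922000.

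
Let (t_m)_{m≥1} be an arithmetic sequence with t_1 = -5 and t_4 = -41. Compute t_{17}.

Common difference d = (-41 - (-5)) / (4 - 1) = -12.
t_m = -5 + (m - 1)·(-12).
t_{17} = -5 + 16·(-12) = -197.

-197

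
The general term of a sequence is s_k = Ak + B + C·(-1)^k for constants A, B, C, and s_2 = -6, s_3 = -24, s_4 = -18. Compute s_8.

Plug in k = 2, 3, 4: 2A + B + C = -6; 3A + B - C = -24; 4A + B + C = -18.
Subtracting the first from the second: A - 2C = -18.
Subtracting the second from the third: A + 2C = 6.
Solving: C = 6, A = -6, then B = 0.
Hence s_8 = -6·8 + 0 + 6·1 = -42.

-42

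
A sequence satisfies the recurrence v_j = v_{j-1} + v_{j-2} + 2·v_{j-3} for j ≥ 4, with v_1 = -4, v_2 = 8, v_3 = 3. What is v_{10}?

Step forward from the initial values:
v_4 = 3; v_5 = 22; v_6 = 31; v_7 = 59; v_8 = 134; v_9 = 255; v_{10} = 507.

507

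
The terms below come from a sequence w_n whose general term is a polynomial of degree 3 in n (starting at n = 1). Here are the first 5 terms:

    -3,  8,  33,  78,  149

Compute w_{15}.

1st diffs: 11, 25, 45, 71.
2nd diffs: 14, 20, 26.
3rd diffs: 6, 6 (constant).
Newton forward-difference form: w_n = -3 + 11·C(n-1,1) + 14·C(n-1,2) + 6·C(n-1,3).
At n = 15: n-1 = 14, so w_{15} = -3 + 154 + 1274 + 2184 = 3609.

3609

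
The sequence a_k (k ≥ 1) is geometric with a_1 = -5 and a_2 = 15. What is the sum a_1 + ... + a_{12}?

664300

Common ratio r = -3.
a_k = (-5)·(-3)^(k-1).
S = (-5)·((-3)^12 - 1)/(-3 - 1) = (-5)·(531441 - 1)/(-4) = 664300.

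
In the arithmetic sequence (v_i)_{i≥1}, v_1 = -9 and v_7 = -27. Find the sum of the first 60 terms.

Common difference d = (-27 - (-9)) / (7 - 1) = -3.
v_i = -9 + (i - 1)·(-3).
v_{60} = -186; S = 60·(-9 + (-186))/2 = -5850.

-5850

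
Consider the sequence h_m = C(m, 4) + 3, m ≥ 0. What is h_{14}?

C(14, 4) = 1001, so h_{14} = 1004.

1004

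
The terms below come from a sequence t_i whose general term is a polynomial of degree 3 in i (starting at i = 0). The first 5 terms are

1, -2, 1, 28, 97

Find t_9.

1702

1st diffs: -3, 3, 27, 69.
2nd diffs: 6, 24, 42.
3rd diffs: 18, 18 (constant).
Newton forward-difference form: t_i = 1 + (-3)·C(i,1) + 6·C(i,2) + 18·C(i,3).
At i = 9: i = 9, so t_9 = 1 - 27 + 216 + 1512 = 1702.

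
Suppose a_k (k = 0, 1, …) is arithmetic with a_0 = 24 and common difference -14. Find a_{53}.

a_k = 24 + (k - 0)·(-14).
a_{53} = 24 + 53·(-14) = -718.

-718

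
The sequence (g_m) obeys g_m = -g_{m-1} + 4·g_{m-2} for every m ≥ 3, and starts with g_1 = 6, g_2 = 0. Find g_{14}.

-463320

g_3 = 24, g_4 = -24, g_5 = 120, …, g_{11} = 27960, g_{12} = -70296, g_{13} = 182136, g_{14} = -463320.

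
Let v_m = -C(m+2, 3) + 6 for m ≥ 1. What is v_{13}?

-449

C(15, 3) = 455, so v_{13} = -449.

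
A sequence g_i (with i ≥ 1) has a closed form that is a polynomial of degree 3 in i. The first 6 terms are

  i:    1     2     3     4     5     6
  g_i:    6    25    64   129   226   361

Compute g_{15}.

4276

1st diffs: 19, 39, 65, 97, 135.
2nd diffs: 20, 26, 32, 38.
3rd diffs: 6, 6, 6 (constant).
So g_i = i^3 + 4i^2 + 1.
Evaluating at i = 15 gives g_{15} = 4276.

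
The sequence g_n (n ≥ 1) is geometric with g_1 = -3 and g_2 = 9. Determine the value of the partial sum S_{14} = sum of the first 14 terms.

Common ratio r = -3.
g_n = (-3)·(-3)^(n-1).
S = (-3)·((-3)^14 - 1)/(-3 - 1) = (-3)·(4782969 - 1)/(-4) = 3587226.

3587226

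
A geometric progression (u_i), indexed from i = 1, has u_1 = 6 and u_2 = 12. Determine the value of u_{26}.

Common ratio r = 2.
u_i = 6·2^(i-1).
u_{26} = 6·2^25 = 201326592.

201326592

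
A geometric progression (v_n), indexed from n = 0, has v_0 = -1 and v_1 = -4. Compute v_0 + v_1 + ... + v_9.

-349525

Common ratio r = 4.
v_n = (-1)·4^(n-0).
S = (-1)·(4^10 - 1)/(4 - 1) = (-1)·(1048576 - 1)/(3) = -349525.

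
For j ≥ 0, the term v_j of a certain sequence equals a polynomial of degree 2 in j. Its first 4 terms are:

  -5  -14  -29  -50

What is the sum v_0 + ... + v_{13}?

1st diffs: -9, -15, -21.
2nd diffs: -6, -6 (constant).
Newton forward-difference form: v_j = -5 + (-9)·C(j,1) + (-6)·C(j,2).
Continuing: …, -77, -110, -149, -194, …, v_{13} = -590.
Summing j = 0..13 (14 terms) gives -3073.

-3073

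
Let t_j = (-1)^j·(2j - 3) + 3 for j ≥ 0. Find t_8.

(-1)^8 = 1; 2j - 3 at j=8 is 13; so t_8 = 16.

16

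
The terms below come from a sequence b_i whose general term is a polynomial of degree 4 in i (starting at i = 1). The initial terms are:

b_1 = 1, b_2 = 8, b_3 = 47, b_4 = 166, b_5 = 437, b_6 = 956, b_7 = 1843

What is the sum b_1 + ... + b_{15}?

152902

1st diffs: 7, 39, 119, 271, 519, 887.
2nd diffs: 32, 80, 152, 248, 368.
3rd diffs: 48, 72, 96, 120.
4th diffs: 24, 24, 24 (constant).
Newton forward-difference form: b_i = 1 + 7·C(i-1,1) + 32·C(i-1,2) + 48·C(i-1,3) + 24·C(i-1,4).
Continuing: …, 3242, 5321, 8272, 12311, …, b_{15} = 44507.
Summing i = 1..15 (15 terms) gives 152902.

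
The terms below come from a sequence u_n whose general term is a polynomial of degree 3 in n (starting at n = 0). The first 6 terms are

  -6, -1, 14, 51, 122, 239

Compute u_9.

1st diffs: 5, 15, 37, 71, 117.
2nd diffs: 10, 22, 34, 46.
3rd diffs: 12, 12, 12 (constant).
So u_n = 2n^3 - n^2 + 4n - 6.
Evaluating at n = 9 gives u_9 = 1407.

1407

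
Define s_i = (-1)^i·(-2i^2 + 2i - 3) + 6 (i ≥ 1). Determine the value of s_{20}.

(-1)^20 = 1; -2i^2 + 2i - 3 at i=20 is -763; so s_{20} = -757.

-757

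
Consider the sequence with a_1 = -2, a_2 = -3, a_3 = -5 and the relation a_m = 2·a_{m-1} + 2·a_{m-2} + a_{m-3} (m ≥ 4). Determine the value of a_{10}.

a_4 = -18;  a_5 = -49;  a_6 = -139;  a_7 = -394;  a_8 = -1115;  a_9 = -3157;  a_{10} = -8938.

-8938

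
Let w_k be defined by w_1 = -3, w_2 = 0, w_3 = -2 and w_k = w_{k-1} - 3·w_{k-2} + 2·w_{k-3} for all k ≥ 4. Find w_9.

-38

w_4 = -8  w_5 = -2  w_6 = 18  w_7 = 8  w_8 = -50  w_9 = -38.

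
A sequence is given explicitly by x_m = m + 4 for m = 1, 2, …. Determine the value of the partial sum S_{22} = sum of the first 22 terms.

341

Over m = 1..22: Σm = 253.
Total = (1)·253 + (4)·22 = 341.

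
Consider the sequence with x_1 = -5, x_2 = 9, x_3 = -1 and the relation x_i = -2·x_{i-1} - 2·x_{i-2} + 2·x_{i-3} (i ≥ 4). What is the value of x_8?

Iterate the recurrence:
x_4 = -26; x_5 = 72; x_6 = -94; x_7 = -8; x_8 = 348.

348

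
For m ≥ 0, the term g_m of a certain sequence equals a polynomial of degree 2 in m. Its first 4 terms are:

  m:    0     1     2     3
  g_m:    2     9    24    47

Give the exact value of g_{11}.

1st diffs: 7, 15, 23.
2nd diffs: 8, 8 (constant).
So g_m = 4m^2 + 3m + 2.
Evaluating at m = 11 gives g_{11} = 519.

519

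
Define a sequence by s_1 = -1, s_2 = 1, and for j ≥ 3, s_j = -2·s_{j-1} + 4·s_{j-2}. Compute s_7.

-576

Applying the relation repeatedly:
s_3 = -6;  s_4 = 16;  s_5 = -56;  s_6 = 176;  s_7 = -576.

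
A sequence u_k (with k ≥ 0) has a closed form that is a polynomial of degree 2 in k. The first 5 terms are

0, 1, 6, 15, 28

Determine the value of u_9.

1st diffs: 1, 5, 9, 13.
2nd diffs: 4, 4, 4 (constant).
So u_k = 2k^2 - k.
Evaluating at k = 9 gives u_9 = 153.

153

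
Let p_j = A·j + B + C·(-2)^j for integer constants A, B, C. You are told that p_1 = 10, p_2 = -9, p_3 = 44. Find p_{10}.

At j = 1, 2, 3: A + B - 2C = 10; 2A + B + 4C = -9; 3A + B - 8C = 44.
Subtracting the first from the second: A + 6C = -19.
Subtracting the second from the third: A - 12C = 53.
Solving: C = -4, A = 5, then B = -3.
Hence p_{10} = 5·10 + (-3) + (-4)·1024 = -4049.

-4049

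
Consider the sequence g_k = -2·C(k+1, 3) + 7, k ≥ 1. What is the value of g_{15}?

-1113

C(16, 3) = 560, so g_{15} = -1113.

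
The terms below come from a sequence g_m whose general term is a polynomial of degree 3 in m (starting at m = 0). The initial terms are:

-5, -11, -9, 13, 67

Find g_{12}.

3091

1st diffs: -6, 2, 22, 54.
2nd diffs: 8, 20, 32.
3rd diffs: 12, 12 (constant).
So g_m = 2m^3 - 2m^2 - 6m - 5.
Evaluating at m = 12 gives g_{12} = 3091.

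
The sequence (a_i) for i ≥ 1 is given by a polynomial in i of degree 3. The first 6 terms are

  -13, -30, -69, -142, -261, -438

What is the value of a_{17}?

1st diffs: -17, -39, -73, -119, -177.
2nd diffs: -22, -34, -46, -58.
3rd diffs: -12, -12, -12 (constant).
Newton forward-difference form: a_i = -13 + (-17)·C(i-1,1) + (-22)·C(i-1,2) + (-12)·C(i-1,3).
At i = 17: i-1 = 16, so a_{17} = -13 - 272 - 2640 - 6720 = -9645.

-9645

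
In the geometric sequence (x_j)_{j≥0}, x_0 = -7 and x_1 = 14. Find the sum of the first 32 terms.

10021590355

Common ratio r = -2.
x_j = (-7)·(-2)^(j-0).
S = (-7)·((-2)^32 - 1)/(-2 - 1) = (-7)·(4294967296 - 1)/(-3) = 10021590355.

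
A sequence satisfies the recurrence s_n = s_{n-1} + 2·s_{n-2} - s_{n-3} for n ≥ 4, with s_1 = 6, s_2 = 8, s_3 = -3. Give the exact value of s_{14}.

99

Step forward from the initial values:
s_4 = 7; s_5 = -7; s_6 = 10; …; s_{11} = -21; s_{12} = 49; s_{13} = -20; s_{14} = 99.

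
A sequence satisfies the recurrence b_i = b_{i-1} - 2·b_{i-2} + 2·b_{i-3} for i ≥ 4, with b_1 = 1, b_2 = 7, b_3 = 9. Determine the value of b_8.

Step forward from the initial values:
b_4 = -3  b_5 = -7  b_6 = 17  b_7 = 25  b_8 = -23.

-23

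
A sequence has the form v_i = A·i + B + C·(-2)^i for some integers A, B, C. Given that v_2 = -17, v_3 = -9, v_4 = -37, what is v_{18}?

-262221

At i = 2, 3, 4: 2A + B + 4C = -17; 3A + B - 8C = -9; 4A + B + 16C = -37.
Subtracting the first from the second: A - 12C = 8.
Subtracting the second from the third: A + 24C = -28.
Solving: C = -1, A = -4, then B = -5.
So v_i = -4·i + (-5) + (-1)·(-2)^i; at i=18 this is -262221.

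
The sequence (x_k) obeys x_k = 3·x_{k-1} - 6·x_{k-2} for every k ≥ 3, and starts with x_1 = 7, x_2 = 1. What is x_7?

1809

Compute successive terms:
x_3 = -39;  x_4 = -123;  x_5 = -135;  x_6 = 333;  x_7 = 1809.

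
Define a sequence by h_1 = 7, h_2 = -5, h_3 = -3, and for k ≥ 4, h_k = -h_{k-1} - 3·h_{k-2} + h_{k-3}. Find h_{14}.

Iterate the recurrence:
h_4 = 25, h_5 = -21, h_6 = -57, …, h_{11} = 869, h_{12} = -3247, h_{13} = 1267, h_{14} = 9343.

9343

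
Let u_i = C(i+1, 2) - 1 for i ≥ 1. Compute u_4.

9

C(5, 2) = 10, so u_4 = 9.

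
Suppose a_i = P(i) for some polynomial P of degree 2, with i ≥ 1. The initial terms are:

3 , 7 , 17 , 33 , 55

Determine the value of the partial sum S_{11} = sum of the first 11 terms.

1243

1st diffs: 4, 10, 16, 22.
2nd diffs: 6, 6, 6 (constant).
So a_i = 3i^2 - 5i + 5.
Continuing: …, 83, 117, 157, 203, …, a_{11} = 313.
Summing i = 1..11 (11 terms) gives 1243.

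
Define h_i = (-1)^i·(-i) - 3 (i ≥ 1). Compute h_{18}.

(-1)^18 = 1; -i at i=18 is -18; so h_{18} = -21.

-21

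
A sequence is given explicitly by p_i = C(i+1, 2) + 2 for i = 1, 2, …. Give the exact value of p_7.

C(8, 2) = 28, so p_7 = 30.

30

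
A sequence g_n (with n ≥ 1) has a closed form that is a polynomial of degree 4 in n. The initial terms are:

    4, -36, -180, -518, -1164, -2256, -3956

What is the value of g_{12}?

-28926

1st diffs: -40, -144, -338, -646, -1092, -1700.
2nd diffs: -104, -194, -308, -446, -608.
3rd diffs: -90, -114, -138, -162.
4th diffs: -24, -24, -24 (constant).
Newton forward-difference form: g_n = 4 + (-40)·C(n-1,1) + (-104)·C(n-1,2) + (-90)·C(n-1,3) + (-24)·C(n-1,4).
At n = 12: n-1 = 11, so g_{12} = 4 - 440 - 5720 - 14850 - 7920 = -28926.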